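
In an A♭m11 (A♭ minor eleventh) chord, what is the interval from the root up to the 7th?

minor seventh

The chord tones of A♭ minor eleventh are A♭, C♭, E♭, G♭, B♭, D♭.
That puts A♭ below G♭.
A♭ up to G♭ is 10 semitones, a half step narrower than a major seventh, so the interval is minor.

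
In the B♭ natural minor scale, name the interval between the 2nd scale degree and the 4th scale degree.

The scale runs B♭ C D♭ E♭ F G♭ A♭.
2nd scale degree = C; degree 4 = E♭.
3 letter names make it a third; at 3 semitones (a half step narrower than major) the quality is minor.

m3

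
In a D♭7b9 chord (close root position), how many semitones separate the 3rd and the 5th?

D♭ dominant seventh flat nine is spelled D♭-F-A♭-C♭-E𝄫.
F to A♭ is a minor third: 3 semitones.

3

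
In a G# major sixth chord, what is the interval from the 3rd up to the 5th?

minor third

The chord tones of G#6 (G# major sixth) are G#–B#–D#–E#.
That puts B# below D#.
From B# to D#: 3 semitones over a third = minor.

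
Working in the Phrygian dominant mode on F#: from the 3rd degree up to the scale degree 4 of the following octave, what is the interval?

F# phrygian dominant: F# G A# B C# D E.
3rd degree = A#; 4th degree (up an octave) = B.
9 letter names make it a ninth; at 13 semitones (a half step narrower than major) the quality is minor.

minor ninth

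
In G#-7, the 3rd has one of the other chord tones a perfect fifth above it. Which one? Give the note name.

F#

The chord tones of G# minor seventh are G#–B–D#–F#.
The 3rd is B. A perfect fifth above B is F#.
F# is the chord's 7th.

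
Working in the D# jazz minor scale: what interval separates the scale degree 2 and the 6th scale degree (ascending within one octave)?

perfect 5th

Spelling the D# jazz minor scale: D# E# F# G# A# B# C##.
Scale degree 2 = E#; 6th degree = B#.
From E# to B# is 7 semitones, exactly the perfect fifth.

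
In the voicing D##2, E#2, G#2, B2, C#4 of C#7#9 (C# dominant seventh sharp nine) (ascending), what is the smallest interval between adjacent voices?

minor second

Adjacent intervals: D##2→E#2 = minor second; E#2→G#2 = minor third; G#2→B2 = minor third; B2→C#4 = major ninth.
The smallest is D##2 to E#2, a minor second (1 semitone).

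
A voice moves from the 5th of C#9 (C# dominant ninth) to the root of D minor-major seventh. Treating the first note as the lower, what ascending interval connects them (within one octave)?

C#9 (C# dominant ninth) has G# as its 5th, and D minor-major seventh has D as its root.
5 letter names make it a fifth; at 6 semitones (a half step narrower than perfect) the quality is diminished.

diminished fifth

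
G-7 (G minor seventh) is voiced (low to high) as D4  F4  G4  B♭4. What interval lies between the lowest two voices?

minor third

Those voices are D4 and F4.
From D to F: 3 semitones over a third = minor.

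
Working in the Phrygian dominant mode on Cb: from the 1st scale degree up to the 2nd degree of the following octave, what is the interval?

m9

The scale runs Cb Dbb Eb Fb Gb Abb Bbb.
That puts Cb below Dbb.
Cb up to Dbb is 13 semitones, a half step narrower than a major ninth, so the interval is minor.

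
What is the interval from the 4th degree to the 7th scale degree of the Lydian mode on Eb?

perfect fourth

Eb lydian: Eb F G A Bb C D.
So we need the interval from A up to D.
Counting 4 letters and 5 half steps from A gives a perfect fourth.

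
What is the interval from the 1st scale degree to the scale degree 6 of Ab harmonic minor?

Ab harmonic minor: Ab Bb Cb Db Eb Fb G.
So we need the interval from Ab up to Fb.
Ab up to Fb is 8 semitones, a half step narrower than a major sixth, so the interval is minor.

minor sixth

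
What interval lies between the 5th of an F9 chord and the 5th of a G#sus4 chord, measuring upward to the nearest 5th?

The 5th of F9 is C; the 5th of G#sus4 is D#.
2 letter names make it a second; at 3 semitones (a half step wider than major) the quality is augmented.

augmented second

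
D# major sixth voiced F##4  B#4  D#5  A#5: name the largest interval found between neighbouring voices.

perfect fifth

Adjacent intervals: F##4→B#4 = perfect fourth; B#4→D#5 = minor third; D#5→A#5 = perfect fifth.
The largest is D#5 to A#5, a perfect fifth (7 semitones).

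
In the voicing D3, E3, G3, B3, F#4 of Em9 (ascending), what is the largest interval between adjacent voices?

perfect 5th

Adjacent intervals: D3→E3 = major second; E3→G3 = minor third; G3→B3 = major third; B3→F#4 = perfect fifth.
The largest is B3 to F#4, a perfect fifth (7 semitones).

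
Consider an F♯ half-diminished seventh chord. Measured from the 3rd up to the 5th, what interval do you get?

m3

Spelling the chord: F♯, A, C, E.
So we need the interval from A up to C.
From A to C: 3 semitones over a third = minor.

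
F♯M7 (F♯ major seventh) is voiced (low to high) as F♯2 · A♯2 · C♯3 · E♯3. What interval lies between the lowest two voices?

major third

Those voices are F♯2 and A♯2.
F♯ up to A♯ spans 3 letter names and 4 semitones — a major third.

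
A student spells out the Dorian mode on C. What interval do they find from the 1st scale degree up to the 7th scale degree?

C dorian: C D Eb F G A Bb.
That puts C below Bb.
7 letter names make it a seventh; at 10 semitones (a half step narrower than major) the quality is minor.

minor 7th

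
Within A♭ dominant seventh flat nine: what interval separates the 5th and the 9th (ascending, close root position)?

diminished 5th

The chord tones of A♭ dominant seventh flat nine are A♭ C E♭ G♭ B𝄫.
That puts E♭ below B𝄫.
E♭ up to B𝄫 is 6 semitones, a half step narrower than a perfect fifth, so the interval is diminished.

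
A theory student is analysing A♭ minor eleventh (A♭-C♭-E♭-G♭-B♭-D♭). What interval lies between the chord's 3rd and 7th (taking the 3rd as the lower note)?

perfect 5th

3rd = C♭; 7th = G♭.
C♭ up to G♭ spans 5 letter names and 7 semitones — a perfect fifth.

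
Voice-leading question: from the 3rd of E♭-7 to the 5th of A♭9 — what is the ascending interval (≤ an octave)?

The 3rd of E♭-7 is G♭; the 5th of A♭9 is E♭.
From G♭ to E♭ is 9 semitones, exactly the major sixth.

major sixth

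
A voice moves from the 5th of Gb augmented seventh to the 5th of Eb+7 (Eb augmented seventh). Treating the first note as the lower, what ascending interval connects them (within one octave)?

The 5th of Gb augmented seventh is D; the 5th of Eb+7 (Eb augmented seventh) is B.
D up to B spans 6 letter names and 9 semitones — a major sixth.

major sixth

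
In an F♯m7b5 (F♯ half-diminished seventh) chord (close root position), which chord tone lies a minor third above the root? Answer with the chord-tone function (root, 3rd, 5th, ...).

3rd

Spelling the chord: F♯–A–C–E.
The root is F♯. A minor third above F♯ is A.
A is the chord's 3rd.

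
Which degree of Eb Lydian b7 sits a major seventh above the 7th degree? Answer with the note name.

The scale is Eb F G A Bb C Db.
The 7th degree is Db; a major seventh above that is C — scale degree 6.

C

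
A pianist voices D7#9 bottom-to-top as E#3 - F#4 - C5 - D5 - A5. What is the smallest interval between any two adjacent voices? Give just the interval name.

major second

Adjacent intervals: E#3→F#4 = minor ninth; F#4→C5 = diminished fifth; C5→D5 = major second; D5→A5 = perfect fifth.
The smallest is C5 to D5, a major second (2 semitones).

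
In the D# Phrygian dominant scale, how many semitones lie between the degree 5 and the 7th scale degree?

3

The scale is D# E F## G# A# B C#.
A# up to C# is a minor third — 3 semitones.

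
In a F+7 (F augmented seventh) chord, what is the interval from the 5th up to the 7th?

The chord tones of F augmented seventh are F–A–C#–Eb.
That puts C# below Eb.
3 letter names make it a third; at 2 semitones (a whole step narrower than major) the quality is diminished.

diminished 3rd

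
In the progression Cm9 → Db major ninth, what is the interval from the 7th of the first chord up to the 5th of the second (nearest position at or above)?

The 7th of Cm9 is Bb; the 5th of Db major ninth is Ab.
7 letter names make it a seventh; at 10 semitones (a half step narrower than major) the quality is minor.

minor seventh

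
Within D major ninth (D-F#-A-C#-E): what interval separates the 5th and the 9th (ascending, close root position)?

That puts A below E.
From A to E is 7 semitones, exactly the perfect fifth.

perfect 5th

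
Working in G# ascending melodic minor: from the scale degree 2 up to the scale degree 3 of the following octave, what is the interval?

G# melodic minor: G# A# B C# D# E# F##.
So we need the interval from A# up to B.
From A# to B: 13 semitones over a ninth = minor.

m9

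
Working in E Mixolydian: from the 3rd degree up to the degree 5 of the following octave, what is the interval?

E mixolydian: E F# G# A B C# D.
So we need the interval from G# up to B.
G# up to B is 15 semitones, a half step narrower than a major tenth, so the interval is minor.

minor tenth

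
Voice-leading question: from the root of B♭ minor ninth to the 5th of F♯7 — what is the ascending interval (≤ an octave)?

augmented second

B♭ minor ninth has B♭ as its root, and F♯7 has C♯ as its 5th.
2 letter names make it a second; at 3 semitones (a half step wider than major) the quality is augmented.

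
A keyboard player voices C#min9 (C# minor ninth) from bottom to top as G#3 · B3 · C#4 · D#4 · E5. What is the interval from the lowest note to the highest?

The outer voices are G#3 and E5.
13 letter names make it a thirteenth; at 20 semitones (a half step narrower than major) the quality is minor.

minor 13th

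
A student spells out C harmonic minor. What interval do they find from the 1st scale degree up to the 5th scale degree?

C harmonic minor: C D Eb F G Ab B.
So we need the interval from C up to G.
Counting 5 letters and 7 half steps from C gives a perfect fifth.

P5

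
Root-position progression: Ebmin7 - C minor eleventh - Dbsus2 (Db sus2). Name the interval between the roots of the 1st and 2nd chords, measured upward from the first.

major sixth

The roots are Eb and C.
From Eb to C is 9 semitones, exactly the major sixth.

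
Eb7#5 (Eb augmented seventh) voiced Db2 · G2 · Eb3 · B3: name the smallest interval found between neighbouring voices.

Adjacent intervals: Db2→G2 = augmented fourth; G2→Eb3 = minor sixth; Eb3→B3 = augmented fifth.
The smallest is Db2 to G2, an augmented fourth (6 semitones).

augmented 4th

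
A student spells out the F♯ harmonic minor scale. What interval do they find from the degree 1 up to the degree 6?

F♯ harmonic minor: F♯ G♯ A B C♯ D E♯.
Degree 1 = F♯; 6th scale degree = D.
6 letter names make it a sixth; at 8 semitones (a half step narrower than major) the quality is minor.

minor sixth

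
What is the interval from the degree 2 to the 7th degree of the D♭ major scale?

major 6th

The scale runs D♭ E♭ F G♭ A♭ B♭ C.
So we need the interval from E♭ up to C.
E♭ up to C spans 6 letter names and 9 semitones — a major sixth.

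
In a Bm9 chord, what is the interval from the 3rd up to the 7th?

The chord tones of B minor ninth are B-D-F#-A-C#.
That puts D below A.
D up to A spans 5 letter names and 7 semitones — a perfect fifth.

P5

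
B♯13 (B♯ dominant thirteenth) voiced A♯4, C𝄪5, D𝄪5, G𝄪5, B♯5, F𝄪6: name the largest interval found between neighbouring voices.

perfect 5th

Adjacent intervals: A♯4→C𝄪5 = major third; C𝄪5→D𝄪5 = major second; D𝄪5→G𝄪5 = perfect fourth; G𝄪5→B♯5 = minor third; B♯5→F𝄪6 = perfect fifth.
The largest is B♯5 to F𝄪6, a perfect fifth (7 semitones).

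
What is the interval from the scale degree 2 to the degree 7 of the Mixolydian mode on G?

minor sixth

G mixolydian: G A B C D E F.
Scale degree 2 = A; degree 7 = F.
6 letter names make it a sixth; at 8 semitones (a half step narrower than major) the quality is minor.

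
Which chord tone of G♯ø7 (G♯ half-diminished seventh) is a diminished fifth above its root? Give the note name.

D

G♯ø: G♯, B, D, F♯.
The root is G♯. A diminished fifth above G♯ is D.
D is the chord's 5th.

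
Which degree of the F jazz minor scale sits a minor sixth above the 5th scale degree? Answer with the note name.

The scale is F G A♭ B♭ C D E.
The 5th scale degree is C; a minor sixth above that is A♭ — scale degree 3.

Ab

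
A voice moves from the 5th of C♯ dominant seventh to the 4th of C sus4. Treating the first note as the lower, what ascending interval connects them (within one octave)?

C♯ dominant seventh has G♯ as its 5th, and C sus4 has F as its 4th.
From G♯ to F: 9 semitones over a seventh = diminished.

d7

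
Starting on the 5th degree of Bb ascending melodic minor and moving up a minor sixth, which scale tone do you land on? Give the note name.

The scale is Bb C Db Eb F G A.
The 5th degree is F; a minor sixth above that is Db — scale degree 3.

Db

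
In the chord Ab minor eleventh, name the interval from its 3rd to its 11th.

Ab minor eleventh: Ab-Cb-Eb-Gb-Bb-Db.
So we need the interval from Cb up to Db.
From Cb to Db is 14 semitones, exactly the major ninth.

major ninth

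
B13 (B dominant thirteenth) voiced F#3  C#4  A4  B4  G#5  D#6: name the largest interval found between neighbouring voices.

major 6th

Adjacent intervals: F#3→C#4 = perfect fifth; C#4→A4 = minor sixth; A4→B4 = major second; B4→G#5 = major sixth; G#5→D#6 = perfect fifth.
The largest is B4 to G#5, a major sixth (9 semitones).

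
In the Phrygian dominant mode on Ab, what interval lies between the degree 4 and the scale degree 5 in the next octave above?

The scale runs Ab Bbb C Db Eb Fb Gb.
The degree 4 is Db and the degree 5 (up an octave) is Eb.
From Db to Eb is 14 semitones, exactly the major ninth.

major ninth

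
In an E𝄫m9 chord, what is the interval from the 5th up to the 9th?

Spelling the chord: E𝄫-G𝄫-B𝄫-D𝄫-F♭.
So we need the interval from B𝄫 up to F♭.
B𝄫 up to F♭ spans 5 letter names and 7 semitones — a perfect fifth.

P5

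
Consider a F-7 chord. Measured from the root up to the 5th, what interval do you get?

perfect 5th

F minor seventh: F, A♭, C, E♭.
The root is F and the 5th is C.
F up to C spans 5 letter names and 7 semitones — a perfect fifth.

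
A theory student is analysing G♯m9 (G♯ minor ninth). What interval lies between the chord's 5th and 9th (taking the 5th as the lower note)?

The chord tones of G♯min9 are G♯ B D♯ F♯ A♯.
The 5th is D♯ and the 9th is A♯.
D♯ up to A♯ spans 5 letter names and 7 semitones — a perfect fifth.

perfect fifth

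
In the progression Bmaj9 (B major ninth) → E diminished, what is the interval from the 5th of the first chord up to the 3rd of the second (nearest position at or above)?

minor 2nd

Bmaj9 (B major ninth) has F# as its 5th, and E diminished has G as its 3rd.
From F# to G: 1 semitone over a second = minor.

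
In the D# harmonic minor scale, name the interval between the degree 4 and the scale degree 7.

A4

Spelling the D# harmonic minor scale: D# E# F# G# A# B C##.
The degree 4 is G# and the 7th degree is C##.
4 letter names make it a fourth; at 6 semitones (a half step wider than perfect) the quality is augmented.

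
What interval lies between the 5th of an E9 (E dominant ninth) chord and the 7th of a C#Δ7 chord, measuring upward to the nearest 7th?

augmented unison

The 5th of E9 (E dominant ninth) is B; the 7th of C#Δ7 is B#.
1 letter names make it a unison; at 1 semitone (a half step wider than perfect) the quality is augmented.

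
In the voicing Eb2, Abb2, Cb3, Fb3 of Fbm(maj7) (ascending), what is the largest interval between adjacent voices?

perfect 4th

Adjacent intervals: Eb2→Abb2 = diminished fourth; Abb2→Cb3 = major third; Cb3→Fb3 = perfect fourth.
The largest is Cb3 to Fb3, a perfect fourth (5 semitones).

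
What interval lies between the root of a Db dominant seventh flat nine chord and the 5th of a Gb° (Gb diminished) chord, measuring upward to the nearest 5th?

Db dominant seventh flat nine has Db as its root, and Gb° (Gb diminished) has Dbb as its 5th.
From Db to Dbb: 11 semitones over an octave = diminished.

diminished octave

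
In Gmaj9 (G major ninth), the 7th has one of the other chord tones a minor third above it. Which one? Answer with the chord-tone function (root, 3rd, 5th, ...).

9th

Gmaj9: G-B-D-F#-A.
The 7th is F#. A minor third above F# is A.
A is the chord's 9th.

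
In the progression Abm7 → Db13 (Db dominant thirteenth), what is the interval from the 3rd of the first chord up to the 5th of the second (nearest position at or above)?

M6

The 3rd of Abm7 is Cb; the 5th of Db13 (Db dominant thirteenth) is Ab.
Counting 6 letters and 9 half steps from Cb gives a major sixth.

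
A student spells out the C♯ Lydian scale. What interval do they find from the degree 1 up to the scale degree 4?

A4

C♯ lydian: C♯ D♯ E♯ F𝄪 G♯ A♯ B♯.
The degree 1 is C♯ and the 4th scale degree is F𝄪.
C♯ up to F𝄪 is 6 semitones, a half step wider than a perfect fourth, so the interval is augmented.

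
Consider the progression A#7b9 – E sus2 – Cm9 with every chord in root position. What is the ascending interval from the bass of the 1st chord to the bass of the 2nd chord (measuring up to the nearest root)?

The roots are A# and E.
5 letter names make it a fifth; at 6 semitones (a half step narrower than perfect) the quality is diminished.

d5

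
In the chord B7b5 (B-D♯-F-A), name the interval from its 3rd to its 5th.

diminished third

3rd = D♯; 5th = F.
D♯ up to F is 2 semitones, a whole step narrower than a major third, so the interval is diminished.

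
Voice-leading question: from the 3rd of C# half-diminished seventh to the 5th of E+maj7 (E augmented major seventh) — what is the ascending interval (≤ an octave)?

augmented fifth

The 3rd of C# half-diminished seventh is E; the 5th of E+maj7 (E augmented major seventh) is B#.
5 letter names make it a fifth; at 8 semitones (a half step wider than perfect) the quality is augmented.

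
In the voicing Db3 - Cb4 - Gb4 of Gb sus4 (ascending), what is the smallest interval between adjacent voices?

perfect fifth

Adjacent intervals: Db3→Cb4 = minor seventh; Cb4→Gb4 = perfect fifth.
The smallest is Cb4 to Gb4, a perfect fifth (7 semitones).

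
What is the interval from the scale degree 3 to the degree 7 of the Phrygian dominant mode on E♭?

Spelling the Phrygian dominant mode on E♭: E♭ F♭ G A♭ B♭ C♭ D♭.
Scale degree 3 = G; degree 7 = D♭.
From G to D♭: 6 semitones over a fifth = diminished.

diminished fifth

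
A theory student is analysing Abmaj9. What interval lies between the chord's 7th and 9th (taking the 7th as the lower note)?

Ab major ninth is spelled Ab, C, Eb, G, Bb.
That puts G below Bb.
From G to Bb: 3 semitones over a third = minor.

m3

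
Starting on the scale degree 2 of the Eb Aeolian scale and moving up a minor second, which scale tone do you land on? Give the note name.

Gb

The scale is Eb F Gb Ab Bb Cb Db.
The scale degree 2 is F; a minor second above that is Gb — scale degree 3.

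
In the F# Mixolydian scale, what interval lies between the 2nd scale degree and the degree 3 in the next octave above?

The scale runs F# G# A# B C# D# E.
That puts G# below A#.
G# up to A# spans 9 letter names and 14 semitones — a major ninth.

major ninth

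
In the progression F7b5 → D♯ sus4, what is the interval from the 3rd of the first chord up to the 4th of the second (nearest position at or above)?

major seventh

F7b5 has A as its 3rd, and D♯ sus4 has G♯ as its 4th.
From A to G♯ is 11 semitones, exactly the major seventh.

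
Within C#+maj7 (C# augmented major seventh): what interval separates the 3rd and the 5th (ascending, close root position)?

The chord tones of C# augmented major seventh are C#, E#, G##, B#.
3rd = E#; 5th = G##.
E# up to G## spans 3 letter names and 4 semitones — a major third.

major 3rd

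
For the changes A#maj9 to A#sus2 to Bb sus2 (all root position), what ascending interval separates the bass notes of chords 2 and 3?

diminished 2nd

The roots are A# and Bb.
A# up to Bb is 0 semitones, a whole step narrower than a major second, so the interval is diminished.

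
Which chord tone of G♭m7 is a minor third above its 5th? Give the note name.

Fb

The chord tones of G♭min7 are G♭, B𝄫, D♭, F♭.
The 5th is D♭. A minor third above D♭ is F♭.
F♭ is the chord's 7th.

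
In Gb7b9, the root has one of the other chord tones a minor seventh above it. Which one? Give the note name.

Gb7b9 is spelled Gb Bb Db Fb Abb.
The root is Gb. A minor seventh above Gb is Fb.
Fb is the chord's 7th.

Fb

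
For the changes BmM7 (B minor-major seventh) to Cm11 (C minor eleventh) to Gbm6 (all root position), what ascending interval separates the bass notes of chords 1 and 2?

m2

The roots are B and C.
2 letter names make it a second; at 1 semitone (a half step narrower than major) the quality is minor.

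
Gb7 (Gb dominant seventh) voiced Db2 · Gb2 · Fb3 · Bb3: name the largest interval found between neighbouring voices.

m7

Adjacent intervals: Db2→Gb2 = perfect fourth; Gb2→Fb3 = minor seventh; Fb3→Bb3 = augmented fourth.
The largest is Gb2 to Fb3, a minor seventh (10 semitones).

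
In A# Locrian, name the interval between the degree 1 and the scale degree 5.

diminished 5th

The scale runs A# B C# D# E F# G#.
So we need the interval from A# up to E.
From A# to E: 6 semitones over a fifth = diminished.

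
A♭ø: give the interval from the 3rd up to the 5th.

minor third

A♭ half-diminished seventh: A♭-C♭-E𝄫-G♭.
The 3rd is C♭ and the 5th is E𝄫.
3 letter names make it a third; at 3 semitones (a half step narrower than major) the quality is minor.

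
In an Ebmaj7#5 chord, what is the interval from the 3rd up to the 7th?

Ebmaj7#5 (Eb augmented major seventh) is spelled Eb G B D.
3rd = G; 7th = D.
From G to D is 7 semitones, exactly the perfect fifth.

perfect fifth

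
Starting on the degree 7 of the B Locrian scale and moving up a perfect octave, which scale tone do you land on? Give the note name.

A

The scale is B C D E F G A.
The degree 7 is A; a perfect octave above that is A — scale degree 7.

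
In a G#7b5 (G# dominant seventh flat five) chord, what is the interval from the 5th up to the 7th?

G#7b5 is spelled G#-B#-D-F#.
That puts D below F#.
D up to F# spans 3 letter names and 4 semitones — a major third.

major third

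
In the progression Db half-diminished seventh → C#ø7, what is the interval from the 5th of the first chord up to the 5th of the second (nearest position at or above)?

augmented seventh

The 5th of Db half-diminished seventh is Abb; the 5th of C#ø7 is G.
From Abb to G: 12 semitones over a seventh = augmented.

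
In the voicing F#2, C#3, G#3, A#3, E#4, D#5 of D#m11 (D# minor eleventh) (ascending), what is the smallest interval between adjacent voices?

Adjacent intervals: F#2→C#3 = perfect fifth; C#3→G#3 = perfect fifth; G#3→A#3 = major second; A#3→E#4 = perfect fifth; E#4→D#5 = minor seventh.
The smallest is G#3 to A#3, a major second (2 semitones).

major second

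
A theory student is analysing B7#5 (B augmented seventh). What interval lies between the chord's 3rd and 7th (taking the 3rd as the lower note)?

Baug7: B–D#–F##–A.
So we need the interval from D# up to A.
5 letter names make it a fifth; at 6 semitones (a half step narrower than perfect) the quality is diminished.

d5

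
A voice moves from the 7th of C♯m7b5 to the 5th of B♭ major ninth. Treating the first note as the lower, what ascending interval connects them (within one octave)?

C♯m7b5 has B as its 7th, and B♭ major ninth has F as its 5th.
5 letter names make it a fifth; at 6 semitones (a half step narrower than perfect) the quality is diminished.

diminished 5th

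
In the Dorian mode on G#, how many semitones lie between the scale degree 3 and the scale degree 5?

The scale is G# A# B C# D# E# F#.
B up to D# is a major third — 4 semitones.

4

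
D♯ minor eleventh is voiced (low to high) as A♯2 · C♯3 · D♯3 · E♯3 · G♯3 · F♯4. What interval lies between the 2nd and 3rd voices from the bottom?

major second

Those voices are C♯3 and D♯3.
C♯ up to D♯ spans 2 letter names and 2 semitones — a major second.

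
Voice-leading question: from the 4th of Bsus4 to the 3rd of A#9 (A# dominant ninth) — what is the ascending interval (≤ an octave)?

Bsus4 has E as its 4th, and A#9 (A# dominant ninth) has C## as its 3rd.
6 letter names make it a sixth; at 10 semitones (a half step wider than major) the quality is augmented.

augmented sixth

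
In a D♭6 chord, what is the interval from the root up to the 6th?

D♭ major sixth: D♭-F-A♭-B♭.
Root = D♭; 6th = B♭.
From D♭ to B♭ is 9 semitones, exactly the major sixth.

M6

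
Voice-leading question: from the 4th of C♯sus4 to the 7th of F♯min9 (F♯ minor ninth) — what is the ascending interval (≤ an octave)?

m7

C♯sus4 has F♯ as its 4th, and F♯min9 (F♯ minor ninth) has E as its 7th.
7 letter names make it a seventh; at 10 semitones (a half step narrower than major) the quality is minor.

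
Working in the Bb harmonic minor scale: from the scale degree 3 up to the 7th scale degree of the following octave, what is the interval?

Spelling the Bb harmonic minor scale: Bb C Db Eb F Gb A.
That puts Db below A.
Db up to A is 20 semitones, a half step wider than a perfect twelfth, so the interval is augmented.

augmented 12th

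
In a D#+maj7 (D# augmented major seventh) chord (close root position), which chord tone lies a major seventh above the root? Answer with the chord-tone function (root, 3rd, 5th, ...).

7th

Spelling the chord: D# F## A## C##.
The root is D#. A major seventh above D# is C##.
C## is the chord's 7th.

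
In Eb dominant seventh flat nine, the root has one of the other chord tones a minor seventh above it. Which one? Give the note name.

The chord tones of Eb7b9 (Eb dominant seventh flat nine) are Eb G Bb Db Fb.
The root is Eb. A minor seventh above Eb is Db.
Db is the chord's 7th.

Db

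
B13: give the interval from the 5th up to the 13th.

B13 is spelled B D# F# A C# G#.
5th = F#; 13th = G#.
F# up to G# spans 9 letter names and 14 semitones — a major ninth.

M9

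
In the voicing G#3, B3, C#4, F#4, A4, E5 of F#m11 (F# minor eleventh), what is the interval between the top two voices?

Those voices are A4 and E5.
A up to E spans 5 letter names and 7 semitones — a perfect fifth.

perfect fifth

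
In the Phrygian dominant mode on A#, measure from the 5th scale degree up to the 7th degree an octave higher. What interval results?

Spelling the Phrygian dominant mode on A#: A# B C## D# E# F# G#.
The 5th scale degree is E# and the 7th degree (up an octave) is G#.
From E# to G#: 15 semitones over a tenth = minor.

minor tenth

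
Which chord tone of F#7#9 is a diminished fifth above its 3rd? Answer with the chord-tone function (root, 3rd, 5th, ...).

7th

The chord tones of F# dominant seventh sharp nine are F# A# C# E G##.
The 3rd is A#. A diminished fifth above A# is E.
E is the chord's 7th.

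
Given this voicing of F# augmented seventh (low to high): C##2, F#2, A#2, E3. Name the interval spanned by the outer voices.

d10

The outer voices are C##2 and E3.
10 letter names make it a tenth; at 14 semitones (a whole step narrower than major) the quality is diminished.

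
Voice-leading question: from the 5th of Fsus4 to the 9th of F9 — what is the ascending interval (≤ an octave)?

The 5th of Fsus4 is C; the 9th of F9 is G.
Counting 5 letters and 7 half steps from C gives a perfect fifth.

perfect fifth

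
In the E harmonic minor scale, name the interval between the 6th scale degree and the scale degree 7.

The scale runs E F# G A B C D#.
The 6th scale degree is C and the 7th scale degree is D#.
C up to D# is 3 semitones, a half step wider than a major second, so the interval is augmented.

A2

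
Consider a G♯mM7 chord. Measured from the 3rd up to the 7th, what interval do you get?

The chord tones of G♯mM7 are G♯–B–D♯–F𝄪.
So we need the interval from B up to F𝄪.
From B to F𝄪: 8 semitones over a fifth = augmented.

augmented fifth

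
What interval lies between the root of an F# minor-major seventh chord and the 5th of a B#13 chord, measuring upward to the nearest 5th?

The root of F# minor-major seventh is F#; the 5th of B#13 is F##.
1 letter names make it a unison; at 1 semitone (a half step wider than perfect) the quality is augmented.

A1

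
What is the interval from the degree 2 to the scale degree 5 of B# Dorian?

Spelling B# Dorian: B# C## D# E# F## G## A#.
The degree 2 is C## and the 5th degree is F##.
C## up to F## spans 4 letter names and 5 semitones — a perfect fourth.

perfect fourth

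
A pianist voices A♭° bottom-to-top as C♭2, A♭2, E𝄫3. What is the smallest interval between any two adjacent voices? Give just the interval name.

diminished fifth

Adjacent intervals: C♭2→A♭2 = major sixth; A♭2→E𝄫3 = diminished fifth.
The smallest is A♭2 to E𝄫3, a diminished fifth (6 semitones).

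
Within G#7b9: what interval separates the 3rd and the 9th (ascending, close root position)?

G#7b9: G# B# D# F# A.
That puts B# below A.
7 letter names make it a seventh; at 9 semitones (a whole step narrower than major) the quality is diminished.

d7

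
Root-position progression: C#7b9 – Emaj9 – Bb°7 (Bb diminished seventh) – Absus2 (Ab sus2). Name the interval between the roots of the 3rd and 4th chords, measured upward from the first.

The roots are Bb and Ab.
From Bb to Ab: 10 semitones over a seventh = minor.

minor seventh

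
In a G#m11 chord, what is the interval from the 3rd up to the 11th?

G#m11 (G# minor eleventh): G#–B–D#–F#–A#–C#.
The 3rd is B and the 11th is C#.
Counting 9 letters and 14 half steps from B gives a major ninth.

major 9th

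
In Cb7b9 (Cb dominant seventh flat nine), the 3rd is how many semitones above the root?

Cb7b9 (Cb dominant seventh flat nine): Cb Eb Gb Bbb Dbb.
Cb to Eb is a major third: 4 semitones.

4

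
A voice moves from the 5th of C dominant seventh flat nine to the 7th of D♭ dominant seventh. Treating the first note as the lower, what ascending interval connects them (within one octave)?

The 5th of C dominant seventh flat nine is G; the 7th of D♭ dominant seventh is C♭.
4 letter names make it a fourth; at 4 semitones (a half step narrower than perfect) the quality is diminished.

diminished fourth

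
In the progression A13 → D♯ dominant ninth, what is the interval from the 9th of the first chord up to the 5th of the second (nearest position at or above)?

A13 has B as its 9th, and D♯ dominant ninth has A♯ as its 5th.
Counting 7 letters and 11 half steps from B gives a major seventh.

M7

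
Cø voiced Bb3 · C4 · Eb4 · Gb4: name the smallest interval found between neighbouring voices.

M2

Adjacent intervals: Bb3→C4 = major second; C4→Eb4 = minor third; Eb4→Gb4 = minor third.
The smallest is Bb3 to C4, a major second (2 semitones).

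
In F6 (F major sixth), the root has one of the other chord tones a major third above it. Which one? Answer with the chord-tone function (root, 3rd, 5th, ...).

F6 is spelled F–A–C–D.
The root is F. A major third above F is A.
A is the chord's 3rd.

3rd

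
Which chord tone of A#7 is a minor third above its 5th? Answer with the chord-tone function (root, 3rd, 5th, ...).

7th

A#7 is spelled A#, C##, E#, G#.
The 5th is E#. A minor third above E# is G#.
G# is the chord's 7th.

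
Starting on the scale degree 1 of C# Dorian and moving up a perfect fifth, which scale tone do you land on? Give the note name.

The scale is C# D# E F# G# A# B.
The scale degree 1 is C#; a perfect fifth above that is G# — scale degree 5.

G#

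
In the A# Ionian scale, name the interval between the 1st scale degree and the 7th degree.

major 7th

Spelling the A# Ionian scale: A# B# C## D# E# F## G##.
The 1st scale degree is A# and the scale degree 7 is G##.
Counting 7 letters and 11 half steps from A# gives a major seventh.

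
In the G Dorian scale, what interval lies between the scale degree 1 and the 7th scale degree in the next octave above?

minor 14th

Spelling the G Dorian scale: G A Bb C D E F.
Scale degree 1 = G; 7th scale degree (up an octave) = F.
G up to F is 22 semitones, a half step narrower than a major fourteenth, so the interval is minor.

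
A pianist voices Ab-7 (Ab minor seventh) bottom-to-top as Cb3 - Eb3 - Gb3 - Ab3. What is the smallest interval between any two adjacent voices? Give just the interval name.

Adjacent intervals: Cb3→Eb3 = major third; Eb3→Gb3 = minor third; Gb3→Ab3 = major second.
The smallest is Gb3 to Ab3, a major second (2 semitones).

major 2nd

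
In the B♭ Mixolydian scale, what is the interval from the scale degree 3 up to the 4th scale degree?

B♭ mixolydian: B♭ C D E♭ F G A♭.
Scale degree 3 = D; 4th degree = E♭.
From D to E♭: 1 semitone over a second = minor.

minor second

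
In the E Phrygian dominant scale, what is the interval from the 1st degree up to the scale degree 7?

Spelling the E Phrygian dominant scale: E F G# A B C D.
So we need the interval from E up to D.
E up to D is 10 semitones, a half step narrower than a major seventh, so the interval is minor.

minor seventh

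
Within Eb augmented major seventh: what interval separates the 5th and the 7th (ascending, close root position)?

minor third

Ebmaj7#5: Eb–G–B–D.
That puts B below D.
3 letter names make it a third; at 3 semitones (a half step narrower than major) the quality is minor.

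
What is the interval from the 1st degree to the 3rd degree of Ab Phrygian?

m3

Spelling Ab Phrygian: Ab Bbb Cb Db Eb Fb Gb.
The 1st degree is Ab and the 3rd scale degree is Cb.
From Ab to Cb: 3 semitones over a third = minor.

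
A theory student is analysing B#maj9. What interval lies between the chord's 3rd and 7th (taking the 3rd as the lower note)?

The chord tones of B#maj9 are B#, D##, F##, A##, C##.
That puts D## below A##.
D## up to A## spans 5 letter names and 7 semitones — a perfect fifth.

P5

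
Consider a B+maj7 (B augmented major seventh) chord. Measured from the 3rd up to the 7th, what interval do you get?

perfect fifth

Spelling the chord: B, D#, F##, A#.
That puts D# below A#.
Counting 5 letters and 7 half steps from D# gives a perfect fifth.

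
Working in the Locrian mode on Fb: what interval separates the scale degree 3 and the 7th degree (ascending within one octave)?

Fb locrian: Fb Gbb Abb Bbb Cbb Dbb Ebb.
Scale degree 3 = Abb; degree 7 = Ebb.
From Abb to Ebb is 7 semitones, exactly the perfect fifth.

perfect fifth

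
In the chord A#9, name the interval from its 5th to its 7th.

minor third

The chord tones of A#9 (A# dominant ninth) are A#, C##, E#, G#, B#.
That puts E# below G#.
3 letter names make it a third; at 3 semitones (a half step narrower than major) the quality is minor.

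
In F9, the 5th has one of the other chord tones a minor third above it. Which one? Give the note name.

Eb

F dominant ninth: F, A, C, Eb, G.
The 5th is C. A minor third above C is Eb.
Eb is the chord's 7th.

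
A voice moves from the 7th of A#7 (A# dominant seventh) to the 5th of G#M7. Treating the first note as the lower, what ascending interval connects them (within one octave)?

A#7 (A# dominant seventh) has G# as its 7th, and G#M7 has D# as its 5th.
Counting 5 letters and 7 half steps from G# gives a perfect fifth.

P5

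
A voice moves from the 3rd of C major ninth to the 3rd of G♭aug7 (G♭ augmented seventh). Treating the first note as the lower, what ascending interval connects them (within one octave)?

diminished fifth

C major ninth has E as its 3rd, and G♭aug7 (G♭ augmented seventh) has B♭ as its 3rd.
From E to B♭: 6 semitones over a fifth = diminished.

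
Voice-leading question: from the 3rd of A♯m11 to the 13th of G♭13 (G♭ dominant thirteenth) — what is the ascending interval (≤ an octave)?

A♯m11 has C♯ as its 3rd, and G♭13 (G♭ dominant thirteenth) has E♭ as its 13th.
C♯ up to E♭ is 2 semitones, a whole step narrower than a major third, so the interval is diminished.

d3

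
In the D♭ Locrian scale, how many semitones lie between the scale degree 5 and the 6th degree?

The scale is D♭ E𝄫 F♭ G♭ A𝄫 B𝄫 C♭.
A𝄫 up to B𝄫 is a major second — 2 semitones.

2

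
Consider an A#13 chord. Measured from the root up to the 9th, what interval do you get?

major ninth

A#13 is spelled A# C## E# G# B# F##.
The root is A# and the 9th is B#.
A# up to B# spans 9 letter names and 14 semitones — a major ninth.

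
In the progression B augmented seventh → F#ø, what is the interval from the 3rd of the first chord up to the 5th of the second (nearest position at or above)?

diminished seventh

The 3rd of B augmented seventh is D#; the 5th of F#ø is C.
From D# to C: 9 semitones over a seventh = diminished.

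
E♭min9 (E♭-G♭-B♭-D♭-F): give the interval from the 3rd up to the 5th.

So we need the interval from G♭ up to B♭.
Counting 3 letters and 4 half steps from G♭ gives a major third.

major third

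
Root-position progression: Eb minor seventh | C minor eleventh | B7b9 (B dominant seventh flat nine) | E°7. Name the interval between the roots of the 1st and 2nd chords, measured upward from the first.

major 6th

The roots are Eb and C.
Eb up to C spans 6 letter names and 9 semitones — a major sixth.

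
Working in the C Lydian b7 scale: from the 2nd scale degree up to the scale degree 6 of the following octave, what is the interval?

perfect 12th

C lydian dominant: C D E F# G A Bb.
The 2nd scale degree is D and the scale degree 6 (up an octave) is A.
D up to A spans 12 letter names and 19 semitones — a perfect twelfth.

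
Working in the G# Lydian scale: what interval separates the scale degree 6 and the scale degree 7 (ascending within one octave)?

major second

The scale runs G# A# B# C## D# E# F##.
So we need the interval from E# up to F##.
Counting 2 letters and 2 half steps from E# gives a major second.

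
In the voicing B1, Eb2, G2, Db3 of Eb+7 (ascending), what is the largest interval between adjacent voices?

Adjacent intervals: B1→Eb2 = diminished fourth; Eb2→G2 = major third; G2→Db3 = diminished fifth.
The largest is G2 to Db3, a diminished fifth (6 semitones).

d5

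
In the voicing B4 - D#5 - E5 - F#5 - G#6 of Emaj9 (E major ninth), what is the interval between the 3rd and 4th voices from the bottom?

Those voices are E5 and F#5.
E up to F# spans 2 letter names and 2 semitones — a major second.

major 2nd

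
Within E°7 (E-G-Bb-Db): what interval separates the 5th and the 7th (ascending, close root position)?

minor third

So we need the interval from Bb up to Db.
3 letter names make it a third; at 3 semitones (a half step narrower than major) the quality is minor.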